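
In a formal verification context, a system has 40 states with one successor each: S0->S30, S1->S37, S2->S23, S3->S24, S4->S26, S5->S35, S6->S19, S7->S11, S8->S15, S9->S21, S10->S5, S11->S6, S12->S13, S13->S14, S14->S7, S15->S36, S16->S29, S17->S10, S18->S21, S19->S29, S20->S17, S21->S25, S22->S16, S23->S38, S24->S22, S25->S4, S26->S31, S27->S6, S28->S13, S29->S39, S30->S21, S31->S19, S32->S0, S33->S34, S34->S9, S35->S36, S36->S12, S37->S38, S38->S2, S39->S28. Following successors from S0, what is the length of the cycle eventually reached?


Trace from S0 until a state repeats:
  S0 -> S30 -> S21 -> S25 -> S4 -> S26 -> S31 -> S19 -> S29 -> S39 -> S28 -> S13 -> S14 -> S7 -> S11 -> S6 -> S19
S19 first seen at step 7, revisited at step 16.
Cycle length = 16 - 7 = 9

9


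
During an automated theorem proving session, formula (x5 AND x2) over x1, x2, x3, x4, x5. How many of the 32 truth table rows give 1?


Formula: (x5 AND x2) over 5 vars (32 rows)
Evaluate each row (x1, x2, x3, x4, x5 as bits, MSB first):
  row 0 [00000]: (0 AND 0) -> 0
  row 1 [00001]: (1 AND 0) -> 0
  row 2 [00010]: (0 AND 0) -> 0
  row 3 [00011]: (1 AND 0) -> 0
  row 4 [00100]: (0 AND 0) -> 0
  row 5 [00101]: (1 AND 0) -> 0
  row 6 [00110]: (0 AND 0) -> 0
  row 7 [00111]: (1 AND 0) -> 0
  row 8 [01000]: (0 AND 1) -> 0
  row 9 [01001]: (1 AND 1) -> 1
  row 10 [01010]: (0 AND 1) -> 0
  row 11 [01011]: (1 AND 1) -> 1
  row 12 [01100]: (0 AND 1) -> 0
  row 13 [01101]: (1 AND 1) -> 1
  row 14 [01110]: (0 AND 1) -> 0
  row 15 [01111]: (1 AND 1) -> 1
  row 16 [10000]: (0 AND 0) -> 0
  row 17 [10001]: (1 AND 0) -> 0
  row 18 [10010]: (0 AND 0) -> 0
  row 19 [10011]: (1 AND 0) -> 0
  row 20 [10100]: (0 AND 0) -> 0
  row 21 [10101]: (1 AND 0) -> 0
  row 22 [10110]: (0 AND 0) -> 0
  row 23 [10111]: (1 AND 0) -> 0
  row 24 [11000]: (0 AND 1) -> 0
  row 25 [11001]: (1 AND 1) -> 1
  row 26 [11010]: (0 AND 1) -> 0
  row 27 [11011]: (1 AND 1) -> 1
  row 28 [11100]: (0 AND 1) -> 0
  row 29 [11101]: (1 AND 1) -> 1
  row 30 [11110]: (0 AND 1) -> 0
  row 31 [11111]: (1 AND 1) -> 1
Full result column, 8 rows per line (x1,x2 fixed per line; x3,x4,x5 runs 000..111 left to right):
  rows 0-7 [x1,x2=00]: 00000000  (ones: 0)
  rows 8-15 [x1,x2=01]: 01010101  (ones: 4)
  rows 16-23 [x1,x2=10]: 00000000  (ones: 0)
  rows 24-31 [x1,x2=11]: 01010101  (ones: 4)
Count of 1-rows = 0+4+0+4 = 8

8


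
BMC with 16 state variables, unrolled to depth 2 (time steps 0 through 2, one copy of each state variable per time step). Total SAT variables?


BMC unrolls to depth k, creating one copy of each state var for steps 0..k.
Step count = 2 + 1 = 3 (steps 0 through 2)
Vars per step = 16
Total = 16 * 3 = 48

48


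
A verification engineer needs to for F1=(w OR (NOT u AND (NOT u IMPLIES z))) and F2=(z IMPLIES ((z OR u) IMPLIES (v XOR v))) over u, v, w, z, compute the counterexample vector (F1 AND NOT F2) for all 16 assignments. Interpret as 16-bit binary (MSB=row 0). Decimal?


F1 = (w OR (NOT u AND (NOT u IMPLIES z)))
F2 = (z IMPLIES ((z OR u) IMPLIES (v XOR v)))
Counterexample to F1=>F2 is where F1=1 and F2=0.
Evaluate each row (bits = u,v,w,z, MSB first):
  row 0 [0000]: F1=0 F2=1 -> F1&~F2 -> 0
  row 1 [0001]: F1=1 F2=0 -> F1&~F2 -> 1
  row 2 [0010]: F1=1 F2=1 -> F1&~F2 -> 0
  row 3 [0011]: F1=1 F2=0 -> F1&~F2 -> 1
  row 4 [0100]: F1=0 F2=1 -> F1&~F2 -> 0
  row 5 [0101]: F1=1 F2=0 -> F1&~F2 -> 1
  row 6 [0110]: F1=1 F2=1 -> F1&~F2 -> 0
  row 7 [0111]: F1=1 F2=0 -> F1&~F2 -> 1
  row 8 [1000]: F1=0 F2=1 -> F1&~F2 -> 0
  row 9 [1001]: F1=0 F2=0 -> F1&~F2 -> 0
  row 10 [1010]: F1=1 F2=1 -> F1&~F2 -> 0
  row 11 [1011]: F1=1 F2=0 -> F1&~F2 -> 1
  row 12 [1100]: F1=0 F2=1 -> F1&~F2 -> 0
  row 13 [1101]: F1=0 F2=0 -> F1&~F2 -> 0
  row 14 [1110]: F1=1 F2=1 -> F1&~F2 -> 0
  row 15 [1111]: F1=1 F2=0 -> F1&~F2 -> 1
Full result column, 4 rows per line (u,v fixed per line; w,z runs 00..11 left to right):
  rows 0-3 [u,v=00]: 0101  = hex 5
  rows 4-7 [u,v=01]: 0101  = hex 5
  rows 8-11 [u,v=10]: 0001  = hex 1
  rows 12-15 [u,v=11]: 0001  = hex 1
Counterexample vector (row 0 .. row 15) = 0101010100010001
Output column grouped in 4s = 0101 0101 0001 0001 = 0x5511
Convert to decimal digit by digit (value = value*16 + digit):
  5 -> 5
  5*16 + 5 = 85
  85*16 + 1 = 1361
  1361*16 + 1 = 21777
Decimal = 21777

21777


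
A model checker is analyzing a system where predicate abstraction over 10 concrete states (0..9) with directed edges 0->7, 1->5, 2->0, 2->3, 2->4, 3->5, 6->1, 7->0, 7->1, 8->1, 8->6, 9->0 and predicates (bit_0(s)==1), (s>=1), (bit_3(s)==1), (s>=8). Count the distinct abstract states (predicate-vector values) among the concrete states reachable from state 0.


BFS from 0:
Concrete reachable: {0, 1, 5, 7}
Abstract via predicates (bit_0(s)==1), (s>=1), (bit_3(s)==1), (s>=8):
  (0,0,0,0) <- {0}
  (1,1,0,0) <- {1, 5, 7}
Distinct abstract states = 2

2


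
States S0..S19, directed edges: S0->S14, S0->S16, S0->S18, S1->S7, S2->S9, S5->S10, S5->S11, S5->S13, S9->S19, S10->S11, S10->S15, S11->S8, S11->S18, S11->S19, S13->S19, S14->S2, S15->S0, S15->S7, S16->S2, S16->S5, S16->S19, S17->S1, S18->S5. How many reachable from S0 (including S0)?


BFS from S0:
  layer 0: {S0}
  layer 1: {S14, S16, S18}
  layer 2: {S2, S5, S19}
  layer 3: {S9, S10, S11, S13}
  layer 4: {S8, S15}
  layer 5: {S7}
Reachable set: {S0, S2, S5, S7, S8, S9, S10, S11, S13, S14, S15, S16, S18, S19}
Count = 14

14


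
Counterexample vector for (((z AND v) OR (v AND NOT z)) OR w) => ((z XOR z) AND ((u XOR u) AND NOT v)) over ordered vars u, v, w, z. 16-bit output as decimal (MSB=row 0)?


F1 = (((z AND v) OR (v AND NOT z)) OR w)
F2 = ((z XOR z) AND ((u XOR u) AND NOT v))
Counterexample to F1=>F2 is where F1=1 and F2=0.
Evaluate each row (bits = u,v,w,z, MSB first):
  row 0 [0000]: F1=0 F2=0 -> F1&~F2 -> 0
  row 1 [0001]: F1=0 F2=0 -> F1&~F2 -> 0
  row 2 [0010]: F1=1 F2=0 -> F1&~F2 -> 1
  row 3 [0011]: F1=1 F2=0 -> F1&~F2 -> 1
  row 4 [0100]: F1=1 F2=0 -> F1&~F2 -> 1
  row 5 [0101]: F1=1 F2=0 -> F1&~F2 -> 1
  row 6 [0110]: F1=1 F2=0 -> F1&~F2 -> 1
  row 7 [0111]: F1=1 F2=0 -> F1&~F2 -> 1
  row 8 [1000]: F1=0 F2=0 -> F1&~F2 -> 0
  row 9 [1001]: F1=0 F2=0 -> F1&~F2 -> 0
  row 10 [1010]: F1=1 F2=0 -> F1&~F2 -> 1
  row 11 [1011]: F1=1 F2=0 -> F1&~F2 -> 1
  row 12 [1100]: F1=1 F2=0 -> F1&~F2 -> 1
  row 13 [1101]: F1=1 F2=0 -> F1&~F2 -> 1
  row 14 [1110]: F1=1 F2=0 -> F1&~F2 -> 1
  row 15 [1111]: F1=1 F2=0 -> F1&~F2 -> 1
Full result column, 4 rows per line (u,v fixed per line; w,z runs 00..11 left to right):
  rows 0-3 [u,v=00]: 0011  = hex 3
  rows 4-7 [u,v=01]: 1111  = hex F
  rows 8-11 [u,v=10]: 0011  = hex 3
  rows 12-15 [u,v=11]: 1111  = hex F
Counterexample vector (row 0 .. row 15) = 0011111100111111
Output column grouped in 4s = 0011 1111 0011 1111 = 0x3F3F
Convert to decimal digit by digit (value = value*16 + digit):
  3 -> 3
  3*16 + 15 (F) = 63
  63*16 + 3 = 1011
  1011*16 + 15 (F) = 16191
Decimal = 16191

16191


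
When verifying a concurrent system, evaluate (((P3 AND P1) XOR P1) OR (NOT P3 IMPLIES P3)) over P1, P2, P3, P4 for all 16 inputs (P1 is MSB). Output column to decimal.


Formula: (((P3 AND P1) XOR P1) OR (NOT P3 IMPLIES P3)) over P1, P2, P3, P4 (16 rows)
Evaluate each row (bits = P1,P2,P3,P4, MSB first):
  row 0 [0000]: (((0 AND 0) XOR 0) OR (NOT 0 IMPLIES 0)) -> 0
  row 1 [0001]: (((0 AND 0) XOR 0) OR (NOT 0 IMPLIES 0)) -> 0
  row 2 [0010]: (((1 AND 0) XOR 0) OR (NOT 1 IMPLIES 1)) -> 1
  row 3 [0011]: (((1 AND 0) XOR 0) OR (NOT 1 IMPLIES 1)) -> 1
  row 4 [0100]: (((0 AND 0) XOR 0) OR (NOT 0 IMPLIES 0)) -> 0
  row 5 [0101]: (((0 AND 0) XOR 0) OR (NOT 0 IMPLIES 0)) -> 0
  row 6 [0110]: (((1 AND 0) XOR 0) OR (NOT 1 IMPLIES 1)) -> 1
  row 7 [0111]: (((1 AND 0) XOR 0) OR (NOT 1 IMPLIES 1)) -> 1
  row 8 [1000]: (((0 AND 1) XOR 1) OR (NOT 0 IMPLIES 0)) -> 1
  row 9 [1001]: (((0 AND 1) XOR 1) OR (NOT 0 IMPLIES 0)) -> 1
  row 10 [1010]: (((1 AND 1) XOR 1) OR (NOT 1 IMPLIES 1)) -> 1
  row 11 [1011]: (((1 AND 1) XOR 1) OR (NOT 1 IMPLIES 1)) -> 1
  row 12 [1100]: (((0 AND 1) XOR 1) OR (NOT 0 IMPLIES 0)) -> 1
  row 13 [1101]: (((0 AND 1) XOR 1) OR (NOT 0 IMPLIES 0)) -> 1
  row 14 [1110]: (((1 AND 1) XOR 1) OR (NOT 1 IMPLIES 1)) -> 1
  row 15 [1111]: (((1 AND 1) XOR 1) OR (NOT 1 IMPLIES 1)) -> 1
Full result column, 4 rows per line (P1,P2 fixed per line; P3,P4 runs 00..11 left to right):
  rows 0-3 [P1,P2=00]: 0011  = hex 3
  rows 4-7 [P1,P2=01]: 0011  = hex 3
  rows 8-11 [P1,P2=10]: 1111  = hex F
  rows 12-15 [P1,P2=11]: 1111  = hex F
Output column (row 0 .. row 15) = 0011001111111111
Output column grouped in 4s = 0011 0011 1111 1111 = 0x33FF
Convert to decimal digit by digit (value = value*16 + digit):
  3 -> 3
  3*16 + 3 = 51
  51*16 + 15 (F) = 831
  831*16 + 15 (F) = 13311
Decimal = 13311

13311


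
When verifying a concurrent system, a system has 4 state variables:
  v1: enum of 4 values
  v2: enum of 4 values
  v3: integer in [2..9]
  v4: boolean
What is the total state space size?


State space = product of domain sizes of all variables.
Domain sizes:
  v1 (enum of 4 values): 4
  v2 (enum of 4 values): 4
  v3 (integer in [2..9]): 8
  v4 (boolean): 2
Product = 4 * 4 * 8 * 2 = 256

256


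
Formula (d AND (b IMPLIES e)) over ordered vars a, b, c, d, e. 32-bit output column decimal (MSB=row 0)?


Formula: (d AND (b IMPLIES e)) over a, b, c, d, e (32 rows)
Evaluate each row (bits = a,b,c,d,e, MSB first):
  row 0 [00000]: (0 AND (0 IMPLIES 0)) -> 0
  row 1 [00001]: (0 AND (0 IMPLIES 1)) -> 0
  row 2 [00010]: (1 AND (0 IMPLIES 0)) -> 1
  row 3 [00011]: (1 AND (0 IMPLIES 1)) -> 1
  row 4 [00100]: (0 AND (0 IMPLIES 0)) -> 0
  row 5 [00101]: (0 AND (0 IMPLIES 1)) -> 0
  row 6 [00110]: (1 AND (0 IMPLIES 0)) -> 1
  row 7 [00111]: (1 AND (0 IMPLIES 1)) -> 1
  row 8 [01000]: (0 AND (1 IMPLIES 0)) -> 0
  row 9 [01001]: (0 AND (1 IMPLIES 1)) -> 0
  row 10 [01010]: (1 AND (1 IMPLIES 0)) -> 0
  row 11 [01011]: (1 AND (1 IMPLIES 1)) -> 1
  row 12 [01100]: (0 AND (1 IMPLIES 0)) -> 0
  row 13 [01101]: (0 AND (1 IMPLIES 1)) -> 0
  row 14 [01110]: (1 AND (1 IMPLIES 0)) -> 0
  row 15 [01111]: (1 AND (1 IMPLIES 1)) -> 1
  row 16 [10000]: (0 AND (0 IMPLIES 0)) -> 0
  row 17 [10001]: (0 AND (0 IMPLIES 1)) -> 0
  row 18 [10010]: (1 AND (0 IMPLIES 0)) -> 1
  row 19 [10011]: (1 AND (0 IMPLIES 1)) -> 1
  row 20 [10100]: (0 AND (0 IMPLIES 0)) -> 0
  row 21 [10101]: (0 AND (0 IMPLIES 1)) -> 0
  row 22 [10110]: (1 AND (0 IMPLIES 0)) -> 1
  row 23 [10111]: (1 AND (0 IMPLIES 1)) -> 1
  row 24 [11000]: (0 AND (1 IMPLIES 0)) -> 0
  row 25 [11001]: (0 AND (1 IMPLIES 1)) -> 0
  row 26 [11010]: (1 AND (1 IMPLIES 0)) -> 0
  row 27 [11011]: (1 AND (1 IMPLIES 1)) -> 1
  row 28 [11100]: (0 AND (1 IMPLIES 0)) -> 0
  row 29 [11101]: (0 AND (1 IMPLIES 1)) -> 0
  row 30 [11110]: (1 AND (1 IMPLIES 0)) -> 0
  row 31 [11111]: (1 AND (1 IMPLIES 1)) -> 1
Full result column, 4 rows per line (a,b,c fixed per line; d,e runs 00..11 left to right):
  rows 0-3 [a,b,c=000]: 0011  = hex 3
  rows 4-7 [a,b,c=001]: 0011  = hex 3
  rows 8-11 [a,b,c=010]: 0001  = hex 1
  rows 12-15 [a,b,c=011]: 0001  = hex 1
  rows 16-19 [a,b,c=100]: 0011  = hex 3
  rows 20-23 [a,b,c=101]: 0011  = hex 3
  rows 24-27 [a,b,c=110]: 0001  = hex 1
  rows 28-31 [a,b,c=111]: 0001  = hex 1
Output column (row 0 .. row 31) = 00110011000100010011001100010001
Output column grouped in 4s = 0011 0011 0001 0001 0011 0011 0001 0001 = 0x33113311
Convert to decimal digit by digit (value = value*16 + digit):
  3 -> 3
  3*16 + 3 = 51
  51*16 + 1 = 817
  817*16 + 1 = 13073
  13073*16 + 3 = 209171
  209171*16 + 3 = 3346739
  3346739*16 + 1 = 53547825
  53547825*16 + 1 = 856765201
Decimal = 856765201

856765201


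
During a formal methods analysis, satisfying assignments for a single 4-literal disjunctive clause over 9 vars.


Step 1: Total=2^9=512
Step 2: Unsat when all 4 false: 2^5=32
Step 3: Sat=512-32=480

480


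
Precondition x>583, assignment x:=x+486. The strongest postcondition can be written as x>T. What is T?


Formula: sp(P, x:=E) = exists old_x. (x = E[old_x/x]) AND P[old_x/x] (old_x is the value of x before the assignment; eliminate old_x by solving x = E[old_x/x] for old_x)
Step 1: Precondition P: x>583, i.e. old_x > 583
Step 2: Assignment gives x = old_x + 486, so old_x = x - 486
Step 3: Substitute into P: x - 486 > 583
Step 4: Simplify: x > 583+486 = 1069

1069


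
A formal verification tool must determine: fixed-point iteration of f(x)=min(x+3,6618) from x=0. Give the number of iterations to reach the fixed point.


Step 1: x=0, cap=6618, increment=3
Step 2: x grows by 3 each step until capped at 6618; fixed point is x=6618
Step 3: iterations = ceil(6618/3) = 2206

2206


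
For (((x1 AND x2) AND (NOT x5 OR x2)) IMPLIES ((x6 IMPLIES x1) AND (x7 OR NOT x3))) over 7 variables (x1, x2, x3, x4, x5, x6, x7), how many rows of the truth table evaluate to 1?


Formula: (((x1 AND x2) AND (NOT x5 OR x2)) IMPLIES ((x6 IMPLIES x1) AND (x7 OR NOT x3))) over 7 vars (128 rows)
Evaluate each row (x1, x2, x3, x4, x5, x6, x7 as bits, MSB first):
  row 0 [0000000]: (((0 AND 0) AND (NOT 0 OR 0)) IMPLIES ((0 IMPLIES 0) AND (0 OR NOT 0))) -> 1
  row 1 [0000001]: (((0 AND 0) AND (NOT 0 OR 0)) IMPLIES ((0 IMPLIES 0) AND (1 OR NOT 0))) -> 1
  row 2 [0000010]: (((0 AND 0) AND (NOT 0 OR 0)) IMPLIES ((1 IMPLIES 0) AND (0 OR NOT 0))) -> 1
  row 3 [0000011]: (((0 AND 0) AND (NOT 0 OR 0)) IMPLIES ((1 IMPLIES 0) AND (1 OR NOT 0))) -> 1
  row 4 [0000100]: (((0 AND 0) AND (NOT 1 OR 0)) IMPLIES ((0 IMPLIES 0) AND (0 OR NOT 0))) -> 1
  (every remaining row is evaluated the same way; all 128 results are listed next)
Full result column, 8 rows per line (x1,x2,x3,x4 fixed per line; x5,x6,x7 runs 000..111 left to right):
  rows 0-7 [x1,x2,x3,x4=0000]: 11111111  (ones: 8)
  rows 8-15 [x1,x2,x3,x4=0001]: 11111111  (ones: 8)
  rows 16-23 [x1,x2,x3,x4=0010]: 11111111  (ones: 8)
  rows 24-31 [x1,x2,x3,x4=0011]: 11111111  (ones: 8)
  rows 32-39 [x1,x2,x3,x4=0100]: 11111111  (ones: 8)
  rows 40-47 [x1,x2,x3,x4=0101]: 11111111  (ones: 8)
  rows 48-55 [x1,x2,x3,x4=0110]: 11111111  (ones: 8)
  rows 56-63 [x1,x2,x3,x4=0111]: 11111111  (ones: 8)
  rows 64-71 [x1,x2,x3,x4=1000]: 11111111  (ones: 8)
  rows 72-79 [x1,x2,x3,x4=1001]: 11111111  (ones: 8)
  rows 80-87 [x1,x2,x3,x4=1010]: 11111111  (ones: 8)
  rows 88-95 [x1,x2,x3,x4=1011]: 11111111  (ones: 8)
  rows 96-103 [x1,x2,x3,x4=1100]: 11111111  (ones: 8)
  rows 104-111 [x1,x2,x3,x4=1101]: 11111111  (ones: 8)
  rows 112-119 [x1,x2,x3,x4=1110]: 01010101  (ones: 4)
  rows 120-127 [x1,x2,x3,x4=1111]: 01010101  (ones: 4)
Count of 1-rows = 8+8+8+8+8+8+8+8+8+8+8+8+8+8+4+4 = 120

120


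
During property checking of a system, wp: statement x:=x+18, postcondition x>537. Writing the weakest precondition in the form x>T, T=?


Formula: wp(x:=E, P) = P[E/x] (substitute E for x in postcondition)
Step 1: Postcondition: x>537
Step 2: Substitute x+18 for x: x+18>537
Step 3: Solve for x: x > 537-18 = 519

519


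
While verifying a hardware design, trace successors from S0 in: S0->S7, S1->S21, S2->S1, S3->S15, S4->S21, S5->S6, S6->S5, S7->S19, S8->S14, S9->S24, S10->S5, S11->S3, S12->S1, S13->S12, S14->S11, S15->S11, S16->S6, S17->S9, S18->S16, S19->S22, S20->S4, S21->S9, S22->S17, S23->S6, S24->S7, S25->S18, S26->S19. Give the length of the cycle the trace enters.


Trace from S0 until a state repeats:
  S0 -> S7 -> S19 -> S22 -> S17 -> S9 -> S24 -> S7
S7 first seen at step 1, revisited at step 7.
Cycle length = 7 - 1 = 6

6


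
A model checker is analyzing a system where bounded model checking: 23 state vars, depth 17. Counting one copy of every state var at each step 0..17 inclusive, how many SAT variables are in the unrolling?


BMC unrolls to depth k, creating one copy of each state var for steps 0..k.
Step count = 17 + 1 = 18 (steps 0 through 17)
Vars per step = 23
Total = 23 * 18 = 414

414


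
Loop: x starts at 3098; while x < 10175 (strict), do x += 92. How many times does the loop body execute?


Step 1: x goes from 3098 toward 10175 by 92; the body runs while x<10175, so iterations = ceil((bound-start)/step)
Step 2: Distance=7077
Step 3: ceil(7077/92)=77

77


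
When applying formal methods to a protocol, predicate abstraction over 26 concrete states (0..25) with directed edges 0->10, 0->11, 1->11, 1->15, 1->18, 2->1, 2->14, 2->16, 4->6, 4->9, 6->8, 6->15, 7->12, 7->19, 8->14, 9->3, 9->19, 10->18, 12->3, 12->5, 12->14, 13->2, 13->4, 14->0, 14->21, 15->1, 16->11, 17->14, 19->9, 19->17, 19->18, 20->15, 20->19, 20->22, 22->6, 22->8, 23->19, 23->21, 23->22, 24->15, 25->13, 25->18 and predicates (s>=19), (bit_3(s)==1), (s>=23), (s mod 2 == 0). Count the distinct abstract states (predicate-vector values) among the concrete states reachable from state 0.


BFS from 0:
Concrete reachable: {0, 10, 11, 18}
Abstract via predicates (s>=19), (bit_3(s)==1), (s>=23), (s mod 2 == 0):
  (0,0,0,1) <- {0, 18}
  (0,1,0,0) <- {11}
  (0,1,0,1) <- {10}
Distinct abstract states = 3

3


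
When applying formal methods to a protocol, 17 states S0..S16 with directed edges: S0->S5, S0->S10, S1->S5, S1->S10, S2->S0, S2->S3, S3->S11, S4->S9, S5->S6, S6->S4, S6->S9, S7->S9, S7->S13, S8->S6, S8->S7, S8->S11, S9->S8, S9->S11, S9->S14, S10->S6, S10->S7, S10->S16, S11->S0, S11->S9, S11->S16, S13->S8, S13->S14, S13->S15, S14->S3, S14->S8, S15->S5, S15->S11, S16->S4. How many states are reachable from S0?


BFS from S0:
  layer 0: {S0}
  layer 1: {S5, S10}
  layer 2: {S6, S7, S16}
  layer 3: {S4, S9, S13}
  layer 4: {S8, S11, S14, S15}
  layer 5: {S3}
Reachable set: {S0, S3, S4, S5, S6, S7, S8, S9, S10, S11, S13, S14, S15, S16}
Count = 14

14


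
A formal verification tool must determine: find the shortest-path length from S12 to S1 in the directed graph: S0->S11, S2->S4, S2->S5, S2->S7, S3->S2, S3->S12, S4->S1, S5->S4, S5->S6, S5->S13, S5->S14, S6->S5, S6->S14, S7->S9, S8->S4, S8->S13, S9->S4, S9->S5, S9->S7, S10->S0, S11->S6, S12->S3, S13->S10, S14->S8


BFS layer-by-layer from S12:
  dist 0: {S12}
  dist 1: {S3}
  dist 2: {S2}
  dist 3: {S4, S5, S7}
  dist 4: {S1, S6, S9, S13, S14}
  -> S1 reached at distance 4
Shortest path length = 4

4


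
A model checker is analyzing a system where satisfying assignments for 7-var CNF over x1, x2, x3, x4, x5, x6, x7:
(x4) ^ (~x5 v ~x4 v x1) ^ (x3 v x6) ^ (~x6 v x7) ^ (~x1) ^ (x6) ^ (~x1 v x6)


CNF with 7 clauses over 7 vars (128 assignments).
An assignment satisfies CNF iff every clause has >=1 true literal.
Check each row (bits = x1,x2,x3,x4,x5,x6,x7; clause T/F shown):
  row 0 [0000000]: clauses=FTFTTFT -> 0
  row 1 [0000001]: clauses=FTFTTFT -> 0
  row 2 [0000010]: clauses=FTTFTTT -> 0
  row 3 [0000011]: clauses=FTTTTTT -> 0
  row 4 [0000100]: clauses=FTFTTFT -> 0
  (every remaining row is evaluated the same way; all 128 results are listed next)
Full result column, 8 rows per line (x1,x2,x3,x4 fixed per line; x5,x6,x7 runs 000..111 left to right):
  rows 0-7 [x1,x2,x3,x4=0000]: 00000000  (ones: 0)
  rows 8-15 [x1,x2,x3,x4=0001]: 00010000  (ones: 1)
  rows 16-23 [x1,x2,x3,x4=0010]: 00000000  (ones: 0)
  rows 24-31 [x1,x2,x3,x4=0011]: 00010000  (ones: 1)
  rows 32-39 [x1,x2,x3,x4=0100]: 00000000  (ones: 0)
  rows 40-47 [x1,x2,x3,x4=0101]: 00010000  (ones: 1)
  rows 48-55 [x1,x2,x3,x4=0110]: 00000000  (ones: 0)
  rows 56-63 [x1,x2,x3,x4=0111]: 00010000  (ones: 1)
  rows 64-71 [x1,x2,x3,x4=1000]: 00000000  (ones: 0)
  rows 72-79 [x1,x2,x3,x4=1001]: 00000000  (ones: 0)
  rows 80-87 [x1,x2,x3,x4=1010]: 00000000  (ones: 0)
  rows 88-95 [x1,x2,x3,x4=1011]: 00000000  (ones: 0)
  rows 96-103 [x1,x2,x3,x4=1100]: 00000000  (ones: 0)
  rows 104-111 [x1,x2,x3,x4=1101]: 00000000  (ones: 0)
  rows 112-119 [x1,x2,x3,x4=1110]: 00000000  (ones: 0)
  rows 120-127 [x1,x2,x3,x4=1111]: 00000000  (ones: 0)
Satisfying assignments = 0+1+0+1+0+1+0+1+0+0+0+0+0+0+0+0 = 4

4


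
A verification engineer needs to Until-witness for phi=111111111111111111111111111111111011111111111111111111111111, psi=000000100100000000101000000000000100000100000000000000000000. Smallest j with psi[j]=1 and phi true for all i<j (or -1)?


(phi U psi) at 0: need smallest j with psi[j]=1 and phi[i]=1 for all i in [0,j).
Scan from step 0:
  step 0: phi=1, psi=0 -> continue
  step 1: phi=1, psi=0 -> continue
  step 2: phi=1, psi=0 -> continue
  step 3: phi=1, psi=0 -> continue
  step 6: psi=1 and phi held for [0,6) -> witness found
Witness step = 6

6


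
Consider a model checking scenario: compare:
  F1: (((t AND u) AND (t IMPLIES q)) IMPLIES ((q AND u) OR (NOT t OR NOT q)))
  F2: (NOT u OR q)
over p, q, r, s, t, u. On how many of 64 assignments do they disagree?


F1 = (((t AND u) AND (t IMPLIES q)) IMPLIES ((q AND u) OR (NOT t OR NOT q)))
F2 = (NOT u OR q)
Evaluate both on each of 64 rows (bits = p,q,r,s,t,u):
  row 0 [000000]: F1=1 F2=1 -> 0
  row 1 [000001]: F1=1 F2=0 (differ) -> 1
  row 2 [000010]: F1=1 F2=1 -> 0
  row 3 [000011]: F1=1 F2=0 (differ) -> 1
  row 4 [000100]: F1=1 F2=1 -> 0
  (every remaining row is evaluated the same way; all 64 results are listed next)
Full result column, 8 rows per line (p,q,r fixed per line; s,t,u runs 000..111 left to right):
  rows 0-7 [p,q,r=000]: 01010101  (ones: 4)
  rows 8-15 [p,q,r=001]: 01010101  (ones: 4)
  rows 16-23 [p,q,r=010]: 00000000  (ones: 0)
  rows 24-31 [p,q,r=011]: 00000000  (ones: 0)
  rows 32-39 [p,q,r=100]: 01010101  (ones: 4)
  rows 40-47 [p,q,r=101]: 01010101  (ones: 4)
  rows 48-55 [p,q,r=110]: 00000000  (ones: 0)
  rows 56-63 [p,q,r=111]: 00000000  (ones: 0)
Disagreements = 4+4+0+0+4+4+0+0 = 16

16


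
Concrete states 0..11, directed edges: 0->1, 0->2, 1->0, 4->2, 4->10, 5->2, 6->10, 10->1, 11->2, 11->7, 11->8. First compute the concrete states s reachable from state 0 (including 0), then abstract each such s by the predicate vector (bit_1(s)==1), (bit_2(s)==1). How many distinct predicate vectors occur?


BFS from 0:
Concrete reachable: {0, 1, 2}
Abstract via predicates (bit_1(s)==1), (bit_2(s)==1):
  (0,0) <- {0, 1}
  (1,0) <- {2}
Distinct abstract states = 2

2


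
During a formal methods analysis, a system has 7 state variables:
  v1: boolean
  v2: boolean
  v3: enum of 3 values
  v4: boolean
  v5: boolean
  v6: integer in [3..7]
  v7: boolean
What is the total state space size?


State space = product of domain sizes of all variables.
Domain sizes:
  v1 (boolean): 2
  v2 (boolean): 2
  v3 (enum of 3 values): 3
  v4 (boolean): 2
  v5 (boolean): 2
  v6 (integer in [3..7]): 5
  v7 (boolean): 2
Product = 2 * 2 * 3 * 2 * 2 * 5 * 2 = 480

480


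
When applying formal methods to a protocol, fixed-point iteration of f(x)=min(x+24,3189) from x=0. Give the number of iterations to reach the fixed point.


Step 1: x=0, cap=3189, increment=24
Step 2: x grows by 24 each step until capped at 3189; fixed point is x=3189
Step 3: iterations = ceil(3189/24) = 133

133


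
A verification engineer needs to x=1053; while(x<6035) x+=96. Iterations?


Step 1: x goes from 1053 toward 6035 by 96; the body runs while x<6035, so iterations = ceil((bound-start)/step)
Step 2: Distance=4982
Step 3: ceil(4982/96)=52

52


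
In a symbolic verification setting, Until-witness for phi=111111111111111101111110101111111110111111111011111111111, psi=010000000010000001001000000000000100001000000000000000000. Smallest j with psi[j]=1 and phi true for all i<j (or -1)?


(phi U psi) at 0: need smallest j with psi[j]=1 and phi[i]=1 for all i in [0,j).
Scan from step 0:
  step 0: phi=1, psi=0 -> continue
  step 1: psi=1 and phi held for [0,1) -> witness found
Witness step = 1

1


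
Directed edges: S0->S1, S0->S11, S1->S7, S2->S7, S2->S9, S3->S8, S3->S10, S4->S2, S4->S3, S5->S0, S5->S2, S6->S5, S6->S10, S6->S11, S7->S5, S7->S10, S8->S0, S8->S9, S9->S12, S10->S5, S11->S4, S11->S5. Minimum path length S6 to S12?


BFS layer-by-layer from S6:
  dist 0: {S6}
  dist 1: {S5, S10, S11}
  dist 2: {S0, S2, S4}
  dist 3: {S1, S3, S7, S9}
  dist 4: {S8, S12}
  -> S12 reached at distance 4
Shortest path length = 4

4


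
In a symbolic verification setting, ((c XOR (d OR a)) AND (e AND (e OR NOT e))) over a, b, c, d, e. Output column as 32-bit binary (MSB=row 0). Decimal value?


Formula: ((c XOR (d OR a)) AND (e AND (e OR NOT e))) over a, b, c, d, e (32 rows)
Evaluate each row (bits = a,b,c,d,e, MSB first):
  row 0 [00000]: ((0 XOR (0 OR 0)) AND (0 AND (0 OR NOT 0))) -> 0
  row 1 [00001]: ((0 XOR (0 OR 0)) AND (1 AND (1 OR NOT 1))) -> 0
  row 2 [00010]: ((0 XOR (1 OR 0)) AND (0 AND (0 OR NOT 0))) -> 0
  row 3 [00011]: ((0 XOR (1 OR 0)) AND (1 AND (1 OR NOT 1))) -> 1
  row 4 [00100]: ((1 XOR (0 OR 0)) AND (0 AND (0 OR NOT 0))) -> 0
  row 5 [00101]: ((1 XOR (0 OR 0)) AND (1 AND (1 OR NOT 1))) -> 1
  row 6 [00110]: ((1 XOR (1 OR 0)) AND (0 AND (0 OR NOT 0))) -> 0
  row 7 [00111]: ((1 XOR (1 OR 0)) AND (1 AND (1 OR NOT 1))) -> 0
  row 8 [01000]: ((0 XOR (0 OR 0)) AND (0 AND (0 OR NOT 0))) -> 0
  row 9 [01001]: ((0 XOR (0 OR 0)) AND (1 AND (1 OR NOT 1))) -> 0
  row 10 [01010]: ((0 XOR (1 OR 0)) AND (0 AND (0 OR NOT 0))) -> 0
  row 11 [01011]: ((0 XOR (1 OR 0)) AND (1 AND (1 OR NOT 1))) -> 1
  row 12 [01100]: ((1 XOR (0 OR 0)) AND (0 AND (0 OR NOT 0))) -> 0
  row 13 [01101]: ((1 XOR (0 OR 0)) AND (1 AND (1 OR NOT 1))) -> 1
  row 14 [01110]: ((1 XOR (1 OR 0)) AND (0 AND (0 OR NOT 0))) -> 0
  row 15 [01111]: ((1 XOR (1 OR 0)) AND (1 AND (1 OR NOT 1))) -> 0
  row 16 [10000]: ((0 XOR (0 OR 1)) AND (0 AND (0 OR NOT 0))) -> 0
  row 17 [10001]: ((0 XOR (0 OR 1)) AND (1 AND (1 OR NOT 1))) -> 1
  row 18 [10010]: ((0 XOR (1 OR 1)) AND (0 AND (0 OR NOT 0))) -> 0
  row 19 [10011]: ((0 XOR (1 OR 1)) AND (1 AND (1 OR NOT 1))) -> 1
  row 20 [10100]: ((1 XOR (0 OR 1)) AND (0 AND (0 OR NOT 0))) -> 0
  row 21 [10101]: ((1 XOR (0 OR 1)) AND (1 AND (1 OR NOT 1))) -> 0
  row 22 [10110]: ((1 XOR (1 OR 1)) AND (0 AND (0 OR NOT 0))) -> 0
  row 23 [10111]: ((1 XOR (1 OR 1)) AND (1 AND (1 OR NOT 1))) -> 0
  row 24 [11000]: ((0 XOR (0 OR 1)) AND (0 AND (0 OR NOT 0))) -> 0
  row 25 [11001]: ((0 XOR (0 OR 1)) AND (1 AND (1 OR NOT 1))) -> 1
  row 26 [11010]: ((0 XOR (1 OR 1)) AND (0 AND (0 OR NOT 0))) -> 0
  row 27 [11011]: ((0 XOR (1 OR 1)) AND (1 AND (1 OR NOT 1))) -> 1
  row 28 [11100]: ((1 XOR (0 OR 1)) AND (0 AND (0 OR NOT 0))) -> 0
  row 29 [11101]: ((1 XOR (0 OR 1)) AND (1 AND (1 OR NOT 1))) -> 0
  row 30 [11110]: ((1 XOR (1 OR 1)) AND (0 AND (0 OR NOT 0))) -> 0
  row 31 [11111]: ((1 XOR (1 OR 1)) AND (1 AND (1 OR NOT 1))) -> 0
Full result column, 4 rows per line (a,b,c fixed per line; d,e runs 00..11 left to right):
  rows 0-3 [a,b,c=000]: 0001  = hex 1
  rows 4-7 [a,b,c=001]: 0100  = hex 4
  rows 8-11 [a,b,c=010]: 0001  = hex 1
  rows 12-15 [a,b,c=011]: 0100  = hex 4
  rows 16-19 [a,b,c=100]: 0101  = hex 5
  rows 20-23 [a,b,c=101]: 0000  = hex 0
  rows 24-27 [a,b,c=110]: 0101  = hex 5
  rows 28-31 [a,b,c=111]: 0000  = hex 0
Output column (row 0 .. row 31) = 00010100000101000101000001010000
Output column grouped in 4s = 0001 0100 0001 0100 0101 0000 0101 0000 = 0x14145050
Convert to decimal digit by digit (value = value*16 + digit):
  1 -> 1
  1*16 + 4 = 20
  20*16 + 1 = 321
  321*16 + 4 = 5140
  5140*16 + 5 = 82245
  82245*16 + 0 = 1315920
  1315920*16 + 5 = 21054725
  21054725*16 + 0 = 336875600
Decimal = 336875600

336875600


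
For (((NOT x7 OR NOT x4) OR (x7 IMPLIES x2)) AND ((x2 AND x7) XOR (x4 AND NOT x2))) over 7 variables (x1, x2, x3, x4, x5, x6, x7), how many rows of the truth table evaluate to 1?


Formula: (((NOT x7 OR NOT x4) OR (x7 IMPLIES x2)) AND ((x2 AND x7) XOR (x4 AND NOT x2))) over 7 vars (128 rows)
Evaluate each row (x1, x2, x3, x4, x5, x6, x7 as bits, MSB first):
  row 0 [0000000]: (((NOT 0 OR NOT 0) OR (0 IMPLIES 0)) AND ((0 AND 0) XOR (0 AND NOT 0))) -> 0
  row 1 [0000001]: (((NOT 1 OR NOT 0) OR (1 IMPLIES 0)) AND ((0 AND 1) XOR (0 AND NOT 0))) -> 0
  row 2 [0000010]: (((NOT 0 OR NOT 0) OR (0 IMPLIES 0)) AND ((0 AND 0) XOR (0 AND NOT 0))) -> 0
  row 3 [0000011]: (((NOT 1 OR NOT 0) OR (1 IMPLIES 0)) AND ((0 AND 1) XOR (0 AND NOT 0))) -> 0
  row 4 [0000100]: (((NOT 0 OR NOT 0) OR (0 IMPLIES 0)) AND ((0 AND 0) XOR (0 AND NOT 0))) -> 0
  (every remaining row is evaluated the same way; all 128 results are listed next)
Full result column, 8 rows per line (x1,x2,x3,x4 fixed per line; x5,x6,x7 runs 000..111 left to right):
  rows 0-7 [x1,x2,x3,x4=0000]: 00000000  (ones: 0)
  rows 8-15 [x1,x2,x3,x4=0001]: 10101010  (ones: 4)
  rows 16-23 [x1,x2,x3,x4=0010]: 00000000  (ones: 0)
  rows 24-31 [x1,x2,x3,x4=0011]: 10101010  (ones: 4)
  rows 32-39 [x1,x2,x3,x4=0100]: 01010101  (ones: 4)
  rows 40-47 [x1,x2,x3,x4=0101]: 01010101  (ones: 4)
  rows 48-55 [x1,x2,x3,x4=0110]: 01010101  (ones: 4)
  rows 56-63 [x1,x2,x3,x4=0111]: 01010101  (ones: 4)
  rows 64-71 [x1,x2,x3,x4=1000]: 00000000  (ones: 0)
  rows 72-79 [x1,x2,x3,x4=1001]: 10101010  (ones: 4)
  rows 80-87 [x1,x2,x3,x4=1010]: 00000000  (ones: 0)
  rows 88-95 [x1,x2,x3,x4=1011]: 10101010  (ones: 4)
  rows 96-103 [x1,x2,x3,x4=1100]: 01010101  (ones: 4)
  rows 104-111 [x1,x2,x3,x4=1101]: 01010101  (ones: 4)
  rows 112-119 [x1,x2,x3,x4=1110]: 01010101  (ones: 4)
  rows 120-127 [x1,x2,x3,x4=1111]: 01010101  (ones: 4)
Count of 1-rows = 0+4+0+4+4+4+4+4+0+4+0+4+4+4+4+4 = 48

48


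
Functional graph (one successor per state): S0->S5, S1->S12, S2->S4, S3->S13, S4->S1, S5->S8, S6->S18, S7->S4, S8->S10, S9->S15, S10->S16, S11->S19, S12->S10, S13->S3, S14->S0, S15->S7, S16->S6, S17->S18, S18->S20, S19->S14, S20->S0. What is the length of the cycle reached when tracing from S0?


Trace from S0 until a state repeats:
  S0 -> S5 -> S8 -> S10 -> S16 -> S6 -> S18 -> S20 -> S0
S0 first seen at step 0, revisited at step 8.
Cycle length = 8 - 0 = 8

8


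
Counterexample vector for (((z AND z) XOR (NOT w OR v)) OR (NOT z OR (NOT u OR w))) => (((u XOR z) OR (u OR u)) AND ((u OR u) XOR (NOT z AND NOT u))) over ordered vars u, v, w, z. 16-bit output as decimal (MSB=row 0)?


F1 = (((z AND z) XOR (NOT w OR v)) OR (NOT z OR (NOT u OR w)))
F2 = (((u XOR z) OR (u OR u)) AND ((u OR u) XOR (NOT z AND NOT u)))
Counterexample to F1=>F2 is where F1=1 and F2=0.
Evaluate each row (bits = u,v,w,z, MSB first):
  row 0 [0000]: F1=1 F2=0 -> F1&~F2 -> 1
  row 1 [0001]: F1=1 F2=0 -> F1&~F2 -> 1
  row 2 [0010]: F1=1 F2=0 -> F1&~F2 -> 1
  row 3 [0011]: F1=1 F2=0 -> F1&~F2 -> 1
  row 4 [0100]: F1=1 F2=0 -> F1&~F2 -> 1
  row 5 [0101]: F1=1 F2=0 -> F1&~F2 -> 1
  row 6 [0110]: F1=1 F2=0 -> F1&~F2 -> 1
  row 7 [0111]: F1=1 F2=0 -> F1&~F2 -> 1
  row 8 [1000]: F1=1 F2=1 -> F1&~F2 -> 0
  row 9 [1001]: F1=0 F2=1 -> F1&~F2 -> 0
  row 10 [1010]: F1=1 F2=1 -> F1&~F2 -> 0
  row 11 [1011]: F1=1 F2=1 -> F1&~F2 -> 0
  row 12 [1100]: F1=1 F2=1 -> F1&~F2 -> 0
  row 13 [1101]: F1=0 F2=1 -> F1&~F2 -> 0
  row 14 [1110]: F1=1 F2=1 -> F1&~F2 -> 0
  row 15 [1111]: F1=1 F2=1 -> F1&~F2 -> 0
Full result column, 4 rows per line (u,v fixed per line; w,z runs 00..11 left to right):
  rows 0-3 [u,v=00]: 1111  = hex F
  rows 4-7 [u,v=01]: 1111  = hex F
  rows 8-11 [u,v=10]: 0000  = hex 0
  rows 12-15 [u,v=11]: 0000  = hex 0
Counterexample vector (row 0 .. row 15) = 1111111100000000
Output column grouped in 4s = 1111 1111 0000 0000 = 0xFF00
Convert to decimal digit by digit (value = value*16 + digit):
  F -> 15
  15*16 + 15 (F) = 255
  255*16 + 0 = 4080
  4080*16 + 0 = 65280
Decimal = 65280

65280


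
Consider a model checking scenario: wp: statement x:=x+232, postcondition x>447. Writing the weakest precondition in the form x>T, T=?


Formula: wp(x:=E, P) = P[E/x] (substitute E for x in postcondition)
Step 1: Postcondition: x>447
Step 2: Substitute x+232 for x: x+232>447
Step 3: Solve for x: x > 447-232 = 215

215


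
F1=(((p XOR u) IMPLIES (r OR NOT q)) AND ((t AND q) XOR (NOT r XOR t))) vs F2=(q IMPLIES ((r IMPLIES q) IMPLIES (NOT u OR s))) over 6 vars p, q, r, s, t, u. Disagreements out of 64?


F1 = (((p XOR u) IMPLIES (r OR NOT q)) AND ((t AND q) XOR (NOT r XOR t)))
F2 = (q IMPLIES ((r IMPLIES q) IMPLIES (NOT u OR s)))
Evaluate both on each of 64 rows (bits = p,q,r,s,t,u):
  row 0 [000000]: F1=1 F2=1 -> 0
  row 1 [000001]: F1=1 F2=1 -> 0
  row 2 [000010]: F1=0 F2=1 (differ) -> 1
  row 3 [000011]: F1=0 F2=1 (differ) -> 1
  row 4 [000100]: F1=1 F2=1 -> 0
  (every remaining row is evaluated the same way; all 64 results are listed next)
Full result column, 8 rows per line (p,q,r fixed per line; s,t,u runs 000..111 left to right):
  rows 0-7 [p,q,r=000]: 00110011  (ones: 4)
  rows 8-15 [p,q,r=001]: 11001100  (ones: 4)
  rows 16-23 [p,q,r=010]: 00000101  (ones: 2)
  rows 24-31 [p,q,r=011]: 10101111  (ones: 6)
  rows 32-39 [p,q,r=100]: 00110011  (ones: 4)
  rows 40-47 [p,q,r=101]: 11001100  (ones: 4)
  rows 48-55 [p,q,r=110]: 11111010  (ones: 6)
  rows 56-63 [p,q,r=111]: 10101111  (ones: 6)
Disagreements = 4+4+2+6+4+4+6+6 = 36

36


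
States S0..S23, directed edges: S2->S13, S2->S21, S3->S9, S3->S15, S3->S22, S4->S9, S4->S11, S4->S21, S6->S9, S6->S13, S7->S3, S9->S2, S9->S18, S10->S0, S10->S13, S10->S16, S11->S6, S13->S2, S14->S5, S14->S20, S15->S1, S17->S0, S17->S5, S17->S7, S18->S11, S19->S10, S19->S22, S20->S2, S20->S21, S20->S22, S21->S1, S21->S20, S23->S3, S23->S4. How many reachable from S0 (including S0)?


BFS from S0:
  layer 0: {S0}
Reachable set: {S0}
Count = 1

1


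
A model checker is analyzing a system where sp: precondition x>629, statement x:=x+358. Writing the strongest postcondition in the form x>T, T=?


Formula: sp(P, x:=E) = exists old_x. (x = E[old_x/x]) AND P[old_x/x] (old_x is the value of x before the assignment; eliminate old_x by solving x = E[old_x/x] for old_x)
Step 1: Precondition P: x>629, i.e. old_x > 629
Step 2: Assignment gives x = old_x + 358, so old_x = x - 358
Step 3: Substitute into P: x - 358 > 629
Step 4: Simplify: x > 629+358 = 987

987


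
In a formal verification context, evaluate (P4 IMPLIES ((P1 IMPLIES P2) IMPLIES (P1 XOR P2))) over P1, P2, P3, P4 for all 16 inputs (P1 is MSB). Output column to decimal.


Formula: (P4 IMPLIES ((P1 IMPLIES P2) IMPLIES (P1 XOR P2))) over P1, P2, P3, P4 (16 rows)
Evaluate each row (bits = P1,P2,P3,P4, MSB first):
  row 0 [0000]: (0 IMPLIES ((0 IMPLIES 0) IMPLIES (0 XOR 0))) -> 1
  row 1 [0001]: (1 IMPLIES ((0 IMPLIES 0) IMPLIES (0 XOR 0))) -> 0
  row 2 [0010]: (0 IMPLIES ((0 IMPLIES 0) IMPLIES (0 XOR 0))) -> 1
  row 3 [0011]: (1 IMPLIES ((0 IMPLIES 0) IMPLIES (0 XOR 0))) -> 0
  row 4 [0100]: (0 IMPLIES ((0 IMPLIES 1) IMPLIES (0 XOR 1))) -> 1
  row 5 [0101]: (1 IMPLIES ((0 IMPLIES 1) IMPLIES (0 XOR 1))) -> 1
  row 6 [0110]: (0 IMPLIES ((0 IMPLIES 1) IMPLIES (0 XOR 1))) -> 1
  row 7 [0111]: (1 IMPLIES ((0 IMPLIES 1) IMPLIES (0 XOR 1))) -> 1
  row 8 [1000]: (0 IMPLIES ((1 IMPLIES 0) IMPLIES (1 XOR 0))) -> 1
  row 9 [1001]: (1 IMPLIES ((1 IMPLIES 0) IMPLIES (1 XOR 0))) -> 1
  row 10 [1010]: (0 IMPLIES ((1 IMPLIES 0) IMPLIES (1 XOR 0))) -> 1
  row 11 [1011]: (1 IMPLIES ((1 IMPLIES 0) IMPLIES (1 XOR 0))) -> 1
  row 12 [1100]: (0 IMPLIES ((1 IMPLIES 1) IMPLIES (1 XOR 1))) -> 1
  row 13 [1101]: (1 IMPLIES ((1 IMPLIES 1) IMPLIES (1 XOR 1))) -> 0
  row 14 [1110]: (0 IMPLIES ((1 IMPLIES 1) IMPLIES (1 XOR 1))) -> 1
  row 15 [1111]: (1 IMPLIES ((1 IMPLIES 1) IMPLIES (1 XOR 1))) -> 0
Full result column, 4 rows per line (P1,P2 fixed per line; P3,P4 runs 00..11 left to right):
  rows 0-3 [P1,P2=00]: 1010  = hex A
  rows 4-7 [P1,P2=01]: 1111  = hex F
  rows 8-11 [P1,P2=10]: 1111  = hex F
  rows 12-15 [P1,P2=11]: 1010  = hex A
Output column (row 0 .. row 15) = 1010111111111010
Output column grouped in 4s = 1010 1111 1111 1010 = 0xAFFA
Convert to decimal digit by digit (value = value*16 + digit):
  A -> 10
  10*16 + 15 (F) = 175
  175*16 + 15 (F) = 2815
  2815*16 + 10 (A) = 45050
Decimal = 45050

45050


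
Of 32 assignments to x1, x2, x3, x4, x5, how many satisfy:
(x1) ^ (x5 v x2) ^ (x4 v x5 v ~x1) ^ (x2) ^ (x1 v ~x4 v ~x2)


CNF with 5 clauses over 5 vars (32 assignments).
An assignment satisfies CNF iff every clause has >=1 true literal.
Check each row (bits = x1,x2,x3,x4,x5; clause T/F shown):
  row 0 [00000]: clauses=FFTFT -> 0
  row 1 [00001]: clauses=FTTFT -> 0
  row 2 [00010]: clauses=FFTFT -> 0
  row 3 [00011]: clauses=FTTFT -> 0
  row 4 [00100]: clauses=FFTFT -> 0
  row 5 [00101]: clauses=FTTFT -> 0
  row 6 [00110]: clauses=FFTFT -> 0
  row 7 [00111]: clauses=FTTFT -> 0
  row 8 [01000]: clauses=FTTTT -> 0
  row 9 [01001]: clauses=FTTTT -> 0
  row 10 [01010]: clauses=FTTTF -> 0
  row 11 [01011]: clauses=FTTTF -> 0
  row 12 [01100]: clauses=FTTTT -> 0
  row 13 [01101]: clauses=FTTTT -> 0
  row 14 [01110]: clauses=FTTTF -> 0
  row 15 [01111]: clauses=FTTTF -> 0
  row 16 [10000]: clauses=TFFFT -> 0
  row 17 [10001]: clauses=TTTFT -> 0
  row 18 [10010]: clauses=TFTFT -> 0
  row 19 [10011]: clauses=TTTFT -> 0
  row 20 [10100]: clauses=TFFFT -> 0
  row 21 [10101]: clauses=TTTFT -> 0
  row 22 [10110]: clauses=TFTFT -> 0
  row 23 [10111]: clauses=TTTFT -> 0
  row 24 [11000]: clauses=TTFTT -> 0
  row 25 [11001]: clauses=TTTTT -> 1
  row 26 [11010]: clauses=TTTTT -> 1
  row 27 [11011]: clauses=TTTTT -> 1
  row 28 [11100]: clauses=TTFTT -> 0
  row 29 [11101]: clauses=TTTTT -> 1
  row 30 [11110]: clauses=TTTTT -> 1
  row 31 [11111]: clauses=TTTTT -> 1
Full result column, 8 rows per line (x1,x2 fixed per line; x3,x4,x5 runs 000..111 left to right):
  rows 0-7 [x1,x2=00]: 00000000  (ones: 0)
  rows 8-15 [x1,x2=01]: 00000000  (ones: 0)
  rows 16-23 [x1,x2=10]: 00000000  (ones: 0)
  rows 24-31 [x1,x2=11]: 01110111  (ones: 6)
Satisfying assignments = 0+0+0+6 = 6

6


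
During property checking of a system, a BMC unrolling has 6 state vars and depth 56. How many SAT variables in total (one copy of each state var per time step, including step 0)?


BMC unrolls to depth k, creating one copy of each state var for steps 0..k.
Step count = 56 + 1 = 57 (steps 0 through 56)
Vars per step = 6
Total = 6 * 57 = 342

342


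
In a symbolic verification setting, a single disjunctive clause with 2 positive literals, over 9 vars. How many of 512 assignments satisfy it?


Step 1: Total=2^9=512
Step 2: Unsat when all 2 false: 2^7=128
Step 3: Sat=512-128=384

384


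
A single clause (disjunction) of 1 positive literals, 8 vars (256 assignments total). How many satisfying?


Step 1: Total=2^8=256
Step 2: Unsat when all 1 false: 2^7=128
Step 3: Sat=256-128=128

128


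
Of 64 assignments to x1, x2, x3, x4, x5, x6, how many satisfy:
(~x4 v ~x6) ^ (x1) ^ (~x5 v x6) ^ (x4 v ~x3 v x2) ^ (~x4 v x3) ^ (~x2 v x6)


CNF with 6 clauses over 6 vars (64 assignments).
An assignment satisfies CNF iff every clause has >=1 true literal.
Check each row (bits = x1,x2,x3,x4,x5,x6; clause T/F shown):
  row 0 [000000]: clauses=TFTTTT -> 0
  row 1 [000001]: clauses=TFTTTT -> 0
  row 2 [000010]: clauses=TFFTTT -> 0
  row 3 [000011]: clauses=TFTTTT -> 0
  row 4 [000100]: clauses=TFTTFT -> 0
  (every remaining row is evaluated the same way; all 64 results are listed next)
Full result column, 8 rows per line (x1,x2,x3 fixed per line; x4,x5,x6 runs 000..111 left to right):
  rows 0-7 [x1,x2,x3=000]: 00000000  (ones: 0)
  rows 8-15 [x1,x2,x3=001]: 00000000  (ones: 0)
  rows 16-23 [x1,x2,x3=010]: 00000000  (ones: 0)
  rows 24-31 [x1,x2,x3=011]: 00000000  (ones: 0)
  rows 32-39 [x1,x2,x3=100]: 11010000  (ones: 3)
  rows 40-47 [x1,x2,x3=101]: 00001000  (ones: 1)
  rows 48-55 [x1,x2,x3=110]: 01010000  (ones: 2)
  rows 56-63 [x1,x2,x3=111]: 01010000  (ones: 2)
Satisfying assignments = 0+0+0+0+3+1+2+2 = 8

8


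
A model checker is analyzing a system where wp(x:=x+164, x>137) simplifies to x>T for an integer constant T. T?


Formula: wp(x:=E, P) = P[E/x] (substitute E for x in postcondition)
Step 1: Postcondition: x>137
Step 2: Substitute x+164 for x: x+164>137
Step 3: Solve for x: x > 137-164 = -27

-27


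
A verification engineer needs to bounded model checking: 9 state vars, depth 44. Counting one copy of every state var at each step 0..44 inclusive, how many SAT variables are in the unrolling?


BMC unrolls to depth k, creating one copy of each state var for steps 0..k.
Step count = 44 + 1 = 45 (steps 0 through 44)
Vars per step = 9
Total = 9 * 45 = 405

405


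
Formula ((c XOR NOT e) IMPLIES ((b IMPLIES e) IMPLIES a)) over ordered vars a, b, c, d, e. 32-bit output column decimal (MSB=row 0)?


Formula: ((c XOR NOT e) IMPLIES ((b IMPLIES e) IMPLIES a)) over a, b, c, d, e (32 rows)
Evaluate each row (bits = a,b,c,d,e, MSB first):
  row 0 [00000]: ((0 XOR NOT 0) IMPLIES ((0 IMPLIES 0) IMPLIES 0)) -> 0
  row 1 [00001]: ((0 XOR NOT 1) IMPLIES ((0 IMPLIES 1) IMPLIES 0)) -> 1
  row 2 [00010]: ((0 XOR NOT 0) IMPLIES ((0 IMPLIES 0) IMPLIES 0)) -> 0
  row 3 [00011]: ((0 XOR NOT 1) IMPLIES ((0 IMPLIES 1) IMPLIES 0)) -> 1
  row 4 [00100]: ((1 XOR NOT 0) IMPLIES ((0 IMPLIES 0) IMPLIES 0)) -> 1
  row 5 [00101]: ((1 XOR NOT 1) IMPLIES ((0 IMPLIES 1) IMPLIES 0)) -> 0
  row 6 [00110]: ((1 XOR NOT 0) IMPLIES ((0 IMPLIES 0) IMPLIES 0)) -> 1
  row 7 [00111]: ((1 XOR NOT 1) IMPLIES ((0 IMPLIES 1) IMPLIES 0)) -> 0
  row 8 [01000]: ((0 XOR NOT 0) IMPLIES ((1 IMPLIES 0) IMPLIES 0)) -> 1
  row 9 [01001]: ((0 XOR NOT 1) IMPLIES ((1 IMPLIES 1) IMPLIES 0)) -> 1
  row 10 [01010]: ((0 XOR NOT 0) IMPLIES ((1 IMPLIES 0) IMPLIES 0)) -> 1
  row 11 [01011]: ((0 XOR NOT 1) IMPLIES ((1 IMPLIES 1) IMPLIES 0)) -> 1
  row 12 [01100]: ((1 XOR NOT 0) IMPLIES ((1 IMPLIES 0) IMPLIES 0)) -> 1
  row 13 [01101]: ((1 XOR NOT 1) IMPLIES ((1 IMPLIES 1) IMPLIES 0)) -> 0
  row 14 [01110]: ((1 XOR NOT 0) IMPLIES ((1 IMPLIES 0) IMPLIES 0)) -> 1
  row 15 [01111]: ((1 XOR NOT 1) IMPLIES ((1 IMPLIES 1) IMPLIES 0)) -> 0
  row 16 [10000]: ((0 XOR NOT 0) IMPLIES ((0 IMPLIES 0) IMPLIES 1)) -> 1
  row 17 [10001]: ((0 XOR NOT 1) IMPLIES ((0 IMPLIES 1) IMPLIES 1)) -> 1
  row 18 [10010]: ((0 XOR NOT 0) IMPLIES ((0 IMPLIES 0) IMPLIES 1)) -> 1
  row 19 [10011]: ((0 XOR NOT 1) IMPLIES ((0 IMPLIES 1) IMPLIES 1)) -> 1
  row 20 [10100]: ((1 XOR NOT 0) IMPLIES ((0 IMPLIES 0) IMPLIES 1)) -> 1
  row 21 [10101]: ((1 XOR NOT 1) IMPLIES ((0 IMPLIES 1) IMPLIES 1)) -> 1
  row 22 [10110]: ((1 XOR NOT 0) IMPLIES ((0 IMPLIES 0) IMPLIES 1)) -> 1
  row 23 [10111]: ((1 XOR NOT 1) IMPLIES ((0 IMPLIES 1) IMPLIES 1)) -> 1
  row 24 [11000]: ((0 XOR NOT 0) IMPLIES ((1 IMPLIES 0) IMPLIES 1)) -> 1
  row 25 [11001]: ((0 XOR NOT 1) IMPLIES ((1 IMPLIES 1) IMPLIES 1)) -> 1
  row 26 [11010]: ((0 XOR NOT 0) IMPLIES ((1 IMPLIES 0) IMPLIES 1)) -> 1
  row 27 [11011]: ((0 XOR NOT 1) IMPLIES ((1 IMPLIES 1) IMPLIES 1)) -> 1
  row 28 [11100]: ((1 XOR NOT 0) IMPLIES ((1 IMPLIES 0) IMPLIES 1)) -> 1
  row 29 [11101]: ((1 XOR NOT 1) IMPLIES ((1 IMPLIES 1) IMPLIES 1)) -> 1
  row 30 [11110]: ((1 XOR NOT 0) IMPLIES ((1 IMPLIES 0) IMPLIES 1)) -> 1
  row 31 [11111]: ((1 XOR NOT 1) IMPLIES ((1 IMPLIES 1) IMPLIES 1)) -> 1
Full result column, 4 rows per line (a,b,c fixed per line; d,e runs 00..11 left to right):
  rows 0-3 [a,b,c=000]: 0101  = hex 5
  rows 4-7 [a,b,c=001]: 1010  = hex A
  rows 8-11 [a,b,c=010]: 1111  = hex F
  rows 12-15 [a,b,c=011]: 1010  = hex A
  rows 16-19 [a,b,c=100]: 1111  = hex F
  rows 20-23 [a,b,c=101]: 1111  = hex F
  rows 24-27 [a,b,c=110]: 1111  = hex F
  rows 28-31 [a,b,c=111]: 1111  = hex F
Output column (row 0 .. row 31) = 01011010111110101111111111111111
Output column grouped in 4s = 0101 1010 1111 1010 1111 1111 1111 1111 = 0x5AFAFFFF
Convert to decimal digit by digit (value = value*16 + digit):
  5 -> 5
  5*16 + 10 (A) = 90
  90*16 + 15 (F) = 1455
  1455*16 + 10 (A) = 23290
  23290*16 + 15 (F) = 372655
  372655*16 + 15 (F) = 5962495
  5962495*16 + 15 (F) = 95399935
  95399935*16 + 15 (F) = 1526398975
Decimal = 1526398975

1526398975
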